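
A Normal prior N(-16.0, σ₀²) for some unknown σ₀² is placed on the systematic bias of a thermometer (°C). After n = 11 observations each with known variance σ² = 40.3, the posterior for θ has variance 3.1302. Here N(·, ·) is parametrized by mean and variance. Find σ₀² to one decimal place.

Posterior precision equals prior precision plus data precision: 1/σ_n² = 1/σ₀² + n/σ².
So 1/σ₀² = 1/3.1302 − 11/40.3 = 0.319468 − 0.272953 = 0.046515.
Hence σ₀² = 1/0.046515 ≈ 21.5.

σ₀² = 21.5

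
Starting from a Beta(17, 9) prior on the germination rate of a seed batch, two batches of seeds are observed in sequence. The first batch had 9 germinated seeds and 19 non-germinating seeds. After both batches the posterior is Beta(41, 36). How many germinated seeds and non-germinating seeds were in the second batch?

Because Beta–binomial updating is additive in the counts, the combined data contributed (α_post−α_prior, β_post−β_prior) successes and failures.
Total across both batches: 41−17=24 germinated seeds, 36−9=27 non-germinating seeds.
Subtract the first batch: 24−9=15 germinated seeds and 27−19=8 non-germinating seeds.

15 germinated seeds and 8 non-germinating seeds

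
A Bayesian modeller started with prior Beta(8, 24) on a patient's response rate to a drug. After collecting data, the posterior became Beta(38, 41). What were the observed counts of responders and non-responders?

30 responders and 17 non-responders

A Beta(a, b) prior with s successes and f failures in binomial data gives a Beta(a+s, b+f) posterior.
So s = 38 − 8 = 30 and f = 41 − 24 = 17.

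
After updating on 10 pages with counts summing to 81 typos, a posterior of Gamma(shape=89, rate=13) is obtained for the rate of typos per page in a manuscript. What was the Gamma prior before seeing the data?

Gamma–Poisson conjugacy: posterior shape = α + Σxᵢ, posterior rate = β + n.
So α = 89 − 81 = 8 and β = 13 − 10 = 3.

Gamma(shape=8, rate=3)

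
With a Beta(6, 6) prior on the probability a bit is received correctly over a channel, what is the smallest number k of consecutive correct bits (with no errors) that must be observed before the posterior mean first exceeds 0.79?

k = 17

After k correct bits and 0 errors the posterior is Beta(6+k, 6), with mean (6+k)/(6+6+k).
Set (6+k)/(12+k) > 0.79 and solve: k > (0.79·12 − 6)/(1 − 0.79) = 16.571.
The smallest integer exceeding 16.571 is 17, and checking k=17: (23)/(29) = 0.7931 > 0.79.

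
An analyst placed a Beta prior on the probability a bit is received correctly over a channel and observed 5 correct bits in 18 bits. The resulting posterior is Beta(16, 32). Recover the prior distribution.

A Beta(a, b) prior with s successes and f failures in binomial data gives a Beta(a+s, b+f) posterior.
So a = 16 − 5 = 11 and b = 32 − 13 = 19.

Beta(11, 19)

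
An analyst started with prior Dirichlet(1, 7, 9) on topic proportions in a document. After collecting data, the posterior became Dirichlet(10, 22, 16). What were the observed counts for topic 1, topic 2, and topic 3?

For a Dirichlet(α) prior with multinomial counts c, the posterior is Dirichlet(α + c) componentwise.
Counts are posterior − prior componentwise: 10−1=9, 22−7=15, 16−9=7.

counts (9, 15, 7)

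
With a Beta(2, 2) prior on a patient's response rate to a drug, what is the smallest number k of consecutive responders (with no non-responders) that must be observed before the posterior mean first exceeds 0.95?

k = 37

After k responders and 0 non-responders the posterior is Beta(2+k, 2), with mean (2+k)/(2+2+k).
Set (2+k)/(4+k) > 0.95 and solve: k > (0.95·4 − 2)/(1 − 0.95) = 36.000.
The smallest integer exceeding 36.000 is 37.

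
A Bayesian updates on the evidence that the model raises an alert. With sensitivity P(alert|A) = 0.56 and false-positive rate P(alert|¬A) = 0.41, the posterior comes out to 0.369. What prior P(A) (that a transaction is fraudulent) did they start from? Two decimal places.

P(A) = 0.30

Bayes' rule in odds form gives O(A|E) = O(A)·[P(E|A)/P(E|¬A)], hence O(A) = O(A|E)/LR.
Posterior odds = 0.369/(1−0.369) = 0.5848. LR = 0.56/0.41 = 1.3659.
Prior odds = 0.5848/1.3659 = 0.4281, so P(A) = 0.4281/(1+0.4281) ≈ 0.30.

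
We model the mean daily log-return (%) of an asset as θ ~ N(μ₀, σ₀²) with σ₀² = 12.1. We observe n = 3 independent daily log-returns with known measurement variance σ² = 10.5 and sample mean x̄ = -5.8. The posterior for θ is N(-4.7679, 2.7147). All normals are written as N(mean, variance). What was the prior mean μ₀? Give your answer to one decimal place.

μ₀ = -1.2

The posterior mean is a precision-weighted average: μ_n = (τ₀μ₀ + τ_data·x̄)/(τ₀+τ_data), with τ₀=1/σ₀² and τ_data=n/σ².
Here τ₀ = 1/12.1 = 0.082645 and τ_data = 3/10.5 = 0.285714, so τ_n = 0.368359.
Rearranging for μ₀: μ₀ = (μ_n·τ_n − τ_data·x̄)/τ₀ = (-4.7679·0.368359 − 0.285714·-5.8) / 0.082645 = -0.099158/0.082645 ≈ -1.2.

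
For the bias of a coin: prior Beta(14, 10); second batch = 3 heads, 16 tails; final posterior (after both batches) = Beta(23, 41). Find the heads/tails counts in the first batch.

6 heads and 15 tails

Because Beta–binomial updating is additive in the counts, the combined data contributed (α_post−α_prior, β_post−β_prior) successes and failures.
Total across both batches: 23−14=9 heads, 41−10=31 tails.
Subtract the second batch: 9−3=6 heads and 31−16=15 tails.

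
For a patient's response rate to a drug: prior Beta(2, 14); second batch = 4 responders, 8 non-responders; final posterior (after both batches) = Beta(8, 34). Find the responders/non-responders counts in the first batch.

2 responders and 12 non-responders

Sequential conjugate updates are equivalent to a single update on the pooled data, so total successes = posterior α − prior α and total failures = posterior β − prior β.
Total across both batches: 8−2=6 responders, 34−14=20 non-responders.
Subtract the second batch: 6−4=2 responders and 20−8=12 non-responders.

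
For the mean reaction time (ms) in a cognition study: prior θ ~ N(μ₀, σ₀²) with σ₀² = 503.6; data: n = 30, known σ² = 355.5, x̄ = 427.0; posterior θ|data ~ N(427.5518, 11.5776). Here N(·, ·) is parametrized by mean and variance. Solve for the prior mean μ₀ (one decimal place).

The posterior mean is a precision-weighted average: μ_n = (τ₀μ₀ + τ_data·x̄)/(τ₀+τ_data), with τ₀=1/σ₀² and τ_data=n/σ².
Here τ₀ = 1/503.6 = 0.001986 and τ_data = 30/355.5 = 0.084388, so τ_n = 0.086374.
Rearranging for μ₀: μ₀ = (μ_n·τ_n − τ_data·x̄)/τ₀ = (427.5518·0.086374 − 0.084388·427.0) / 0.001986 = 0.895683/0.001986 ≈ 451.0.

μ₀ = 451.0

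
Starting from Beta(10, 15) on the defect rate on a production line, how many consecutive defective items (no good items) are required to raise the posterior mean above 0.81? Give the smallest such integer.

After k defective items and 0 good items the posterior is Beta(10+k, 15), with mean (10+k)/(10+15+k).
Set (10+k)/(25+k) > 0.81 and solve: k > (0.81·25 − 10)/(1 − 0.81) = 53.947.
The smallest integer exceeding 53.947 is 54.

k = 54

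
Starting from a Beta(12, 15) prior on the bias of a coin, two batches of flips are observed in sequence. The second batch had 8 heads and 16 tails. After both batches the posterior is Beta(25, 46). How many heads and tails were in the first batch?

5 heads and 15 tails

Sequential conjugate updates are equivalent to a single update on the pooled data, so total successes = posterior α − prior α and total failures = posterior β − prior β.
Total across both batches: 25−12=13 heads, 46−15=31 tails.
Subtract the second batch: 13−8=5 heads and 31−16=15 tails.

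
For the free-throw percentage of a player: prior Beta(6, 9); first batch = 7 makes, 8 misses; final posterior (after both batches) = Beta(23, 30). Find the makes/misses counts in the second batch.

10 makes and 13 misses

Because Beta–binomial updating is additive in the counts, the combined data contributed (α_post−α_prior, β_post−β_prior) successes and failures.
Total across both batches: 23−6=17 makes, 30−9=21 misses.
Subtract the first batch: 17−7=10 makes and 21−8=13 misses.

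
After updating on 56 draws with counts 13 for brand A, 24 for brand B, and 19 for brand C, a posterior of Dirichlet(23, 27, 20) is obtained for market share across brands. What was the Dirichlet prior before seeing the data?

Dirichlet(10, 3, 1)

For a Dirichlet(α) prior with multinomial counts c, the posterior is Dirichlet(α + c) componentwise.
Subtract each count from the matching posterior parameter: 23−13=10, 27−24=3, 20−19=1.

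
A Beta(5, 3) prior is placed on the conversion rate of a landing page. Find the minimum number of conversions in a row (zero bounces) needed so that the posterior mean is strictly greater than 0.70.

k = 3

After k conversions and 0 bounces the posterior is Beta(5+k, 3), with mean (5+k)/(5+3+k).
Set (5+k)/(8+k) > 0.70 and solve: k > (0.70·8 − 5)/(1 − 0.70) = 2.000.
The smallest integer exceeding 2.000 is 3.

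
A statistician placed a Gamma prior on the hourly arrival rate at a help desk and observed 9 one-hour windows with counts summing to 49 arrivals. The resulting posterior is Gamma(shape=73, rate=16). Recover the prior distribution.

A Gamma(α, β) prior (rate parametrization) on a Poisson rate with n observations summing to S gives posterior Gamma(α+S, β+n).
So α = 73 − 49 = 24 and β = 16 − 9 = 7.

Gamma(shape=24, rate=7)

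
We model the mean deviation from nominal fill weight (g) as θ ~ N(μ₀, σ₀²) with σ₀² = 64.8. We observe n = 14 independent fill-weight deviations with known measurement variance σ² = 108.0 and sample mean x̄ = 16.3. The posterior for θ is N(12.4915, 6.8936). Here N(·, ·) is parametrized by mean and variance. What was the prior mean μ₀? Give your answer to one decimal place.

μ₀ = -19.5

With known observation variance, the Normal–Normal posterior has precision τ_n = τ₀ + n/σ² and mean μ_n = (τ₀μ₀ + (n/σ²)x̄)/τ_n.
Here τ₀ = 1/64.8 = 0.015432 and τ_data = 14/108.0 = 0.129630, so τ_n = 0.145062.
Rearranging for μ₀: μ₀ = (μ_n·τ_n − τ_data·x̄)/τ₀ = (12.4915·0.145062 − 0.129630·16.3) / 0.015432 = -0.300927/0.015432 ≈ -19.5.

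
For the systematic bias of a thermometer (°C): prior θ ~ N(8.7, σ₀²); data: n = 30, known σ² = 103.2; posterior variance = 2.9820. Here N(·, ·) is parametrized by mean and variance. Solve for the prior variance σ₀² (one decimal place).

Posterior precision equals prior precision plus data precision: 1/σ_n² = 1/σ₀² + n/σ².
So 1/σ₀² = 1/2.9820 − 30/103.2 = 0.335345 − 0.290698 = 0.044647.
Hence σ₀² = 1/0.044647 ≈ 22.4.

σ₀² = 22.4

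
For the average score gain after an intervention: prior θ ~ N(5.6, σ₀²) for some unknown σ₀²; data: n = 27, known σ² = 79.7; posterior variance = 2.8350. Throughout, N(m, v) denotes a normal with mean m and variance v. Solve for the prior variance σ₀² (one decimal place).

For the Normal–Normal model with known σ², precisions add: τ_n = τ₀ + n/σ².
So 1/σ₀² = 1/2.8350 − 27/79.7 = 0.352734 − 0.338770 = 0.013964.
Hence σ₀² = 1/0.013964 ≈ 71.6.

σ₀² = 71.6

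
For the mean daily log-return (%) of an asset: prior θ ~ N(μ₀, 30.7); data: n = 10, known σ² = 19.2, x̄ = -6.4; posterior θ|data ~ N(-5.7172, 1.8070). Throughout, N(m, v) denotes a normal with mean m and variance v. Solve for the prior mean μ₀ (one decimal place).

With known observation variance, the Normal–Normal posterior has precision τ_n = τ₀ + n/σ² and mean μ_n = (τ₀μ₀ + (n/σ²)x̄)/τ_n.
Here τ₀ = 1/30.7 = 0.032573 and τ_data = 10/19.2 = 0.520833, so τ_n = 0.553406.
Rearranging for μ₀: μ₀ = (μ_n·τ_n − τ_data·x̄)/τ₀ = (-5.7172·0.553406 − 0.520833·-6.4) / 0.032573 = 0.169398/0.032573 ≈ 5.2.

μ₀ = 5.2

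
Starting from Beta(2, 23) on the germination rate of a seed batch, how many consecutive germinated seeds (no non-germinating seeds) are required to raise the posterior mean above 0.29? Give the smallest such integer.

k = 8

After k germinated seeds and 0 non-germinating seeds the posterior is Beta(2+k, 23), with mean (2+k)/(2+23+k).
Set (2+k)/(25+k) > 0.29 and solve: k > (0.29·25 − 2)/(1 − 0.29) = 7.394.
The smallest integer exceeding 7.394 is 8.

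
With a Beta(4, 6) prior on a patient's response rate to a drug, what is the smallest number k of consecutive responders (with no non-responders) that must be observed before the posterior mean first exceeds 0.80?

k = 21

After k responders and 0 non-responders the posterior is Beta(4+k, 6), with mean (4+k)/(4+6+k).
Set (4+k)/(10+k) > 0.80 and solve: k > (0.80·10 − 4)/(1 − 0.80) = 20.000.
The smallest integer exceeding 20.000 is 21.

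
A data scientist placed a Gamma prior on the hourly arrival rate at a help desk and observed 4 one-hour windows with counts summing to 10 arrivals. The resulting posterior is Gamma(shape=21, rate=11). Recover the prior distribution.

Gamma(shape=11, rate=7)

A Gamma(α, β) prior (rate parametrization) on a Poisson rate with n observations summing to S gives posterior Gamma(α+S, β+n).
So α = 21 − 10 = 11 and β = 11 − 4 = 7.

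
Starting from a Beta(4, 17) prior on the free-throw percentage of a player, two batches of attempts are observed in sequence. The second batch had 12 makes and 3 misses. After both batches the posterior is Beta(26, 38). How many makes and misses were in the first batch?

Because Beta–binomial updating is additive in the counts, the combined data contributed (α_post−α_prior, β_post−β_prior) successes and failures.
Total across both batches: 26−4=22 makes, 38−17=21 misses.
Subtract the second batch: 22−12=10 makes and 21−3=18 misses.

10 makes and 18 misses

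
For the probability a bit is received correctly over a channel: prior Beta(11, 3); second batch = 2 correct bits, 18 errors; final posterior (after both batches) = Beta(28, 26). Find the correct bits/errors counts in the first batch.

Because Beta–binomial updating is additive in the counts, the combined data contributed (α_post−α_prior, β_post−β_prior) successes and failures.
Total across both batches: 28−11=17 correct bits, 26−3=23 errors.
Subtract the second batch: 17−2=15 correct bits and 23−18=5 errors.

15 correct bits and 5 errors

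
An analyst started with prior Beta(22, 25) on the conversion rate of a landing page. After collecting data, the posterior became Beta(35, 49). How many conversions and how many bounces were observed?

13 conversions and 24 bounces

Under Beta–binomial conjugacy the posterior parameters are (α+s, β+f).
Match parameters: s=35−22=13, f=49−25=24.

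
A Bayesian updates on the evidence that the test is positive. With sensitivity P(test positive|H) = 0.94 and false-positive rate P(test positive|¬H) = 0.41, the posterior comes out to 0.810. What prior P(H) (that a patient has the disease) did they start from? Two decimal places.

Bayes' rule in odds form gives O(H|E) = O(H)·[P(E|H)/P(E|¬H)], hence O(H) = O(H|E)/LR.
Posterior odds = 0.810/(1−0.810) = 4.2632. LR = 0.94/0.41 = 2.2927.
Prior odds = 4.2632/2.2927 = 1.8595, so P(H) = 1.8595/(1+1.8595) ≈ 0.65.

P(H) = 0.65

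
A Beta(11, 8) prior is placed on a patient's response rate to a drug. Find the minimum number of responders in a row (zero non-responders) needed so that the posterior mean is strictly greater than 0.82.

After k responders and 0 non-responders the posterior is Beta(11+k, 8), with mean (11+k)/(11+8+k).
Set (11+k)/(19+k) > 0.82 and solve: k > (0.82·19 − 11)/(1 − 0.82) = 25.444.
The smallest integer exceeding 25.444 is 26, and checking k=26: (37)/(45) = 0.8222 > 0.82.

k = 26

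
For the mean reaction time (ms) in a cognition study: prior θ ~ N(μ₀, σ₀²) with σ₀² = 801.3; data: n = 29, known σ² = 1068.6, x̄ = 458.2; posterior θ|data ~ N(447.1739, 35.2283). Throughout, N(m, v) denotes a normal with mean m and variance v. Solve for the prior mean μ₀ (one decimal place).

With known observation variance, the Normal–Normal posterior has precision τ_n = τ₀ + n/σ² and mean μ_n = (τ₀μ₀ + (n/σ²)x̄)/τ_n.
Here τ₀ = 1/801.3 = 0.001248 and τ_data = 29/1068.6 = 0.027138, so τ_n = 0.028386.
Rearranging for μ₀: μ₀ = (μ_n·τ_n − τ_data·x̄)/τ₀ = (447.1739·0.028386 − 0.027138·458.2) / 0.001248 = 0.258847/0.001248 ≈ 207.4.

μ₀ = 207.4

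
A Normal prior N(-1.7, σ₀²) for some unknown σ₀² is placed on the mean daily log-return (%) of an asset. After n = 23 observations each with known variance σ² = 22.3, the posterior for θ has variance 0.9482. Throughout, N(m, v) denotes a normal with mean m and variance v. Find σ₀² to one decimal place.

Posterior precision equals prior precision plus data precision: 1/σ_n² = 1/σ₀² + n/σ².
So 1/σ₀² = 1/0.9482 − 23/22.3 = 1.054630 − 1.031390 = 0.023240.
Hence σ₀² = 1/0.023240 ≈ 43.0.

σ₀² = 43.0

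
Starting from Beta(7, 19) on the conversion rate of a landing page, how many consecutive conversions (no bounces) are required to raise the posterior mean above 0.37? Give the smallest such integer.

k = 5

After k conversions and 0 bounces the posterior is Beta(7+k, 19), with mean (7+k)/(7+19+k).
Set (7+k)/(26+k) > 0.37 and solve: k > (0.37·26 − 7)/(1 − 0.37) = 4.159.
The smallest integer exceeding 4.159 is 5.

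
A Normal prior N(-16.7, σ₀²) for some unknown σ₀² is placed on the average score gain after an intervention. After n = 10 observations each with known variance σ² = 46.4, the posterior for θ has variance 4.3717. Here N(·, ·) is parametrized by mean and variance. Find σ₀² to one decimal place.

For the Normal–Normal model with known σ², precisions add: τ_n = τ₀ + n/σ².
So 1/σ₀² = 1/4.3717 − 10/46.4 = 0.228744 − 0.215517 = 0.013227.
Hence σ₀² = 1/0.013227 ≈ 75.6.

σ₀² = 75.6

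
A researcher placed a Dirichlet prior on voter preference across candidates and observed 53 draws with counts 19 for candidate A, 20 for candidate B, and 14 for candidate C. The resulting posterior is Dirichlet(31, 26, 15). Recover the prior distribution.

Dirichlet(12, 6, 1)

For a Dirichlet(α) prior with multinomial counts c, the posterior is Dirichlet(α + c) componentwise.
Subtract each count from the matching posterior parameter: 31−19=12, 26−20=6, 15−14=1.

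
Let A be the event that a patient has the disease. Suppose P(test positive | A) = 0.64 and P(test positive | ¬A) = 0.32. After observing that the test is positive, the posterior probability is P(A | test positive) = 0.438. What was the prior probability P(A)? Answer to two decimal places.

P(A) = 0.28

Bayes' rule in odds form gives O(A|E) = O(A)·[P(E|A)/P(E|¬A)], hence O(A) = O(A|E)/LR.
Posterior odds = 0.438/(1−0.438) = 0.7794. LR = 0.64/0.32 = 2.0000.
Prior odds = 0.7794/2.0000 = 0.3897, so P(A) = 0.3897/(1+0.3897) ≈ 0.28.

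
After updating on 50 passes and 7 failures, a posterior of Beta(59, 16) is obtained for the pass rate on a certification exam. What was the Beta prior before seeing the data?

Beta(9, 9)

Beta is conjugate to the binomial likelihood: posterior = Beta(a+s, b+f).
Subtract the data counts: 59−50=9, 16−7=9.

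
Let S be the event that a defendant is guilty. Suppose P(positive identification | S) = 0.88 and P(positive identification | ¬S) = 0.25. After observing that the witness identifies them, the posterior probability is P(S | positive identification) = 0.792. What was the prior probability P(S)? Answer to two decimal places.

Bayes' rule in odds form gives O(S|E) = O(S)·[P(E|S)/P(E|¬S)], hence O(S) = O(S|E)/LR.
Posterior odds = 0.792/(1−0.792) = 3.8077. LR = 0.88/0.25 = 3.5200.
Prior odds = 3.8077/3.5200 = 1.0817, so P(S) = 1.0817/(1+1.0817) ≈ 0.52.

P(S) = 0.52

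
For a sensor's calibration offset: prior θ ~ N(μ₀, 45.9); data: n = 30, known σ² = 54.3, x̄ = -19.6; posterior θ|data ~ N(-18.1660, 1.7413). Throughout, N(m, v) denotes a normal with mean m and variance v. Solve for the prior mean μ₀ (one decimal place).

With known observation variance, the Normal–Normal posterior has precision τ_n = τ₀ + n/σ² and mean μ_n = (τ₀μ₀ + (n/σ²)x̄)/τ_n.
Here τ₀ = 1/45.9 = 0.021786 and τ_data = 30/54.3 = 0.552486, so τ_n = 0.574272.
Rearranging for μ₀: μ₀ = (μ_n·τ_n − τ_data·x̄)/τ₀ = (-18.1660·0.574272 − 0.552486·-19.6) / 0.021786 = 0.396500/0.021786 ≈ 18.2.

μ₀ = 18.2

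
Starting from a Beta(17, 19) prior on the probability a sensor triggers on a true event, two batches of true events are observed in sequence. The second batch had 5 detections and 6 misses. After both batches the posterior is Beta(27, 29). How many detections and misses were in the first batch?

Because Beta–binomial updating is additive in the counts, the combined data contributed (α_post−α_prior, β_post−β_prior) successes and failures.
Total across both batches: 27−17=10 detections, 29−19=10 misses.
Subtract the second batch: 10−5=5 detections and 10−6=4 misses.

5 detections and 4 misses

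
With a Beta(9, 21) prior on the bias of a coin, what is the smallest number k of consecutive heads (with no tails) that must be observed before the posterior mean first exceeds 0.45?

k = 9

After k heads and 0 tails the posterior is Beta(9+k, 21), with mean (9+k)/(9+21+k).
Set (9+k)/(30+k) > 0.45 and solve: k > (0.45·30 − 9)/(1 − 0.45) = 8.182.
The smallest integer exceeding 8.182 is 9, and checking k=9: (18)/(39) = 0.4615 > 0.45.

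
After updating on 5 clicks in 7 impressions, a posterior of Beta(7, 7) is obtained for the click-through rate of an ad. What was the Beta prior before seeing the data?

Under Beta–binomial conjugacy the posterior parameters are (a+s, b+f).
So a = 7 − 5 = 2 and b = 7 − 2 = 5.

Beta(2, 5)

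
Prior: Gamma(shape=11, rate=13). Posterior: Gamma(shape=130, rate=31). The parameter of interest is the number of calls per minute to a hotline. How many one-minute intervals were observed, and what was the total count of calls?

Gamma–Poisson conjugacy: posterior shape = α + Σxᵢ, posterior rate = β + n.
Matching: Σxᵢ = 130 − 11 = 119 and n = 31 − 13 = 18.

n = 18 one-minute intervals with total 119 calls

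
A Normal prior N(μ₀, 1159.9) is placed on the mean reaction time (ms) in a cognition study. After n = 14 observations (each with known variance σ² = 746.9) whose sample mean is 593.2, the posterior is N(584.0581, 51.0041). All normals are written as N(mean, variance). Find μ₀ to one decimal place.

With known observation variance, the Normal–Normal posterior has precision τ_n = τ₀ + n/σ² and mean μ_n = (τ₀μ₀ + (n/σ²)x̄)/τ_n.
Here τ₀ = 1/1159.9 = 0.000862 and τ_data = 14/746.9 = 0.018744, so τ_n = 0.019606.
Rearranging for μ₀: μ₀ = (μ_n·τ_n − τ_data·x̄)/τ₀ = (584.0581·0.019606 − 0.018744·593.2) / 0.000862 = 0.332102/0.000862 ≈ 385.3.

μ₀ = 385.3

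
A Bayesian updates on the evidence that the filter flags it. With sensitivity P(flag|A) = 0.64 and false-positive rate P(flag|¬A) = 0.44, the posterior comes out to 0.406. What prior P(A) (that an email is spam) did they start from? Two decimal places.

Bayes' rule in odds form gives O(A|E) = O(A)·[P(E|A)/P(E|¬A)], hence O(A) = O(A|E)/LR.
Posterior odds = 0.406/(1−0.406) = 0.6835. LR = 0.64/0.44 = 1.4545.
Prior odds = 0.6835/1.4545 = 0.4699, so P(A) = 0.4699/(1+0.4699) ≈ 0.32.

P(A) = 0.32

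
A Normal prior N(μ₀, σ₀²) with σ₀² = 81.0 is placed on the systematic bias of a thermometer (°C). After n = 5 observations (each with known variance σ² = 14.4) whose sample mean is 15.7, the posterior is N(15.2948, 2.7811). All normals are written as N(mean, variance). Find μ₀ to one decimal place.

With known observation variance, the Normal–Normal posterior has precision τ_n = τ₀ + n/σ² and mean μ_n = (τ₀μ₀ + (n/σ²)x̄)/τ_n.
Here τ₀ = 1/81.0 = 0.012346 and τ_data = 5/14.4 = 0.347222, so τ_n = 0.359568.
Rearranging for μ₀: μ₀ = (μ_n·τ_n − τ_data·x̄)/τ₀ = (15.2948·0.359568 − 0.347222·15.7) / 0.012346 = 0.048135/0.012346 ≈ 3.9.

μ₀ = 3.9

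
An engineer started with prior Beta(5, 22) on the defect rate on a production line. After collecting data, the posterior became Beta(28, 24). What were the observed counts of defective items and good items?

Under Beta–binomial conjugacy the posterior parameters are (α+s, β+f).
Match parameters: s=28−5=23, f=24−22=2.

23 defective items and 2 good items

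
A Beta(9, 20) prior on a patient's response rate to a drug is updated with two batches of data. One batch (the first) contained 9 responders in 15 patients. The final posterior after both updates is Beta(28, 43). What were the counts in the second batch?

Sequential conjugate updates are equivalent to a single update on the pooled data, so total successes = posterior α − prior α and total failures = posterior β − prior β.
Total across both batches: 28−9=19 responders, 43−20=23 non-responders.
Subtract the first batch: 19−9=10 responders and 23−6=17 non-responders.

10 responders and 17 non-responders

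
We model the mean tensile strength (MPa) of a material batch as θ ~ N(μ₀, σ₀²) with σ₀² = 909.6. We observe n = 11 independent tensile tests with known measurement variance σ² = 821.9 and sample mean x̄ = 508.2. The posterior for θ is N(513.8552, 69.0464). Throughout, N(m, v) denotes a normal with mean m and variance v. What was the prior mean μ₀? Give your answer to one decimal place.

With known observation variance, the Normal–Normal posterior has precision τ_n = τ₀ + n/σ² and mean μ_n = (τ₀μ₀ + (n/σ²)x̄)/τ_n.
Here τ₀ = 1/909.6 = 0.001099 and τ_data = 11/821.9 = 0.013384, so τ_n = 0.014483.
Rearranging for μ₀: μ₀ = (μ_n·τ_n − τ_data·x̄)/τ₀ = (513.8552·0.014483 − 0.013384·508.2) / 0.001099 = 0.640416/0.001099 ≈ 582.7.

μ₀ = 582.7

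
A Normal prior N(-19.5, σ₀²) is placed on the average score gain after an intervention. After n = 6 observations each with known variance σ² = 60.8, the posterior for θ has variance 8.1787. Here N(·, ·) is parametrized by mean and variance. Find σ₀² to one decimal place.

Posterior precision equals prior precision plus data precision: 1/σ_n² = 1/σ₀² + n/σ².
So 1/σ₀² = 1/8.1787 − 6/60.8 = 0.122269 − 0.098684 = 0.023585.
Hence σ₀² = 1/0.023585 ≈ 42.4.

σ₀² = 42.4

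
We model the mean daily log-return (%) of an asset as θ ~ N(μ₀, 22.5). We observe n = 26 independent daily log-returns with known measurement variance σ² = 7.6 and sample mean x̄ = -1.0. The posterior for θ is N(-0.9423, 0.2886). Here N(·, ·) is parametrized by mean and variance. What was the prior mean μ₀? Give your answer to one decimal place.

μ₀ = 3.5

With known observation variance, the Normal–Normal posterior has precision τ_n = τ₀ + n/σ² and mean μ_n = (τ₀μ₀ + (n/σ²)x̄)/τ_n.
Here τ₀ = 1/22.5 = 0.044444 and τ_data = 26/7.6 = 3.421053, so τ_n = 3.465497.
Rearranging for μ₀: μ₀ = (μ_n·τ_n − τ_data·x̄)/τ₀ = (-0.9423·3.465497 − 3.421053·-1.0) / 0.044444 = 0.155515/0.044444 ≈ 3.5.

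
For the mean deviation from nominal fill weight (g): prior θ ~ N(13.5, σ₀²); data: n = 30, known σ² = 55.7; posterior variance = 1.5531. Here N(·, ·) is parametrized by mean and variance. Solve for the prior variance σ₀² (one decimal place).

For the Normal–Normal model with known σ², precisions add: τ_n = τ₀ + n/σ².
So 1/σ₀² = 1/1.5531 − 30/55.7 = 0.643874 − 0.538600 = 0.105274.
Hence σ₀² = 1/0.105274 ≈ 9.5.

σ₀² = 9.5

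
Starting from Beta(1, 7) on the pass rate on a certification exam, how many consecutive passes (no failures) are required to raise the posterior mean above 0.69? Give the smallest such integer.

After k passes and 0 failures the posterior is Beta(1+k, 7), with mean (1+k)/(1+7+k).
Set (1+k)/(8+k) > 0.69 and solve: k > (0.69·8 − 1)/(1 − 0.69) = 14.581.
The smallest integer exceeding 14.581 is 15, and checking k=15: (16)/(23) = 0.6957 > 0.69.

k = 15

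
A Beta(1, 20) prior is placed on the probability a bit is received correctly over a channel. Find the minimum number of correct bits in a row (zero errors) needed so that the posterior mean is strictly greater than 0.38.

After k correct bits and 0 errors the posterior is Beta(1+k, 20), with mean (1+k)/(1+20+k).
Set (1+k)/(21+k) > 0.38 and solve: k > (0.38·21 − 1)/(1 − 0.38) = 11.258.
The smallest integer exceeding 11.258 is 12, and checking k=12: (13)/(33) = 0.3939 > 0.38.

k = 12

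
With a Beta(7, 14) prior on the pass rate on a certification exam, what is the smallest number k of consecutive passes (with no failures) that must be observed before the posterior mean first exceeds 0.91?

k = 135

After k passes and 0 failures the posterior is Beta(7+k, 14), with mean (7+k)/(7+14+k).
Set (7+k)/(21+k) > 0.91 and solve: k > (0.91·21 − 7)/(1 − 0.91) = 134.556.
The smallest integer exceeding 134.556 is 135, and checking k=135: (142)/(156) = 0.9103 > 0.91.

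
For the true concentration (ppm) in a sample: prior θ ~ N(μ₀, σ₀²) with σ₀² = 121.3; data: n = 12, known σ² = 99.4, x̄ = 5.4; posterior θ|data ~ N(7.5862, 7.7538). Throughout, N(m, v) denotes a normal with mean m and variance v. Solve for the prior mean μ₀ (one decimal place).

With known observation variance, the Normal–Normal posterior has precision τ_n = τ₀ + n/σ² and mean μ_n = (τ₀μ₀ + (n/σ²)x̄)/τ_n.
Here τ₀ = 1/121.3 = 0.008244 and τ_data = 12/99.4 = 0.120724, so τ_n = 0.128968.
Rearranging for μ₀: μ₀ = (μ_n·τ_n − τ_data·x̄)/τ₀ = (7.5862·0.128968 − 0.120724·5.4) / 0.008244 = 0.326467/0.008244 ≈ 39.6.

μ₀ = 39.6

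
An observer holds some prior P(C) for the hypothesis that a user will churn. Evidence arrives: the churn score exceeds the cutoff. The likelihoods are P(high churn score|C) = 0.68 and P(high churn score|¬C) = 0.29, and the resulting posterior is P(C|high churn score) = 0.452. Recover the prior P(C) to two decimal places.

In odds form, posterior odds = prior odds × likelihood ratio, so prior odds = posterior odds ÷ LR.
Posterior odds = 0.452/(1−0.452) = 0.8248. LR = 0.68/0.29 = 2.3448.
Prior odds = 0.8248/2.3448 = 0.3518, so P(C) = 0.3518/(1+0.3518) ≈ 0.26.

P(C) = 0.26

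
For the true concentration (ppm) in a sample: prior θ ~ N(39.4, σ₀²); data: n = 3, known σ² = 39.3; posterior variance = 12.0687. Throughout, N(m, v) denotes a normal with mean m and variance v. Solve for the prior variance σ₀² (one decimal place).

For the Normal–Normal model with known σ², precisions add: τ_n = τ₀ + n/σ².
So 1/σ₀² = 1/12.0687 − 3/39.3 = 0.082859 − 0.076336 = 0.006523.
Hence σ₀² = 1/0.006523 ≈ 153.3.

σ₀² = 153.3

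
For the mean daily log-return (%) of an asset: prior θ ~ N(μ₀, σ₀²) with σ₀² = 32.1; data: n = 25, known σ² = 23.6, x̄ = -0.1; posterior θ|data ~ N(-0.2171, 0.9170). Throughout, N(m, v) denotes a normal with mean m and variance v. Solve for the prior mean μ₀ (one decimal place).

μ₀ = -4.2

The posterior mean is a precision-weighted average: μ_n = (τ₀μ₀ + τ_data·x̄)/(τ₀+τ_data), with τ₀=1/σ₀² and τ_data=n/σ².
Here τ₀ = 1/32.1 = 0.031153 and τ_data = 25/23.6 = 1.059322, so τ_n = 1.090475.
Rearranging for μ₀: μ₀ = (μ_n·τ_n − τ_data·x̄)/τ₀ = (-0.2171·1.090475 − 1.059322·-0.1) / 0.031153 = -0.130810/0.031153 ≈ -4.2.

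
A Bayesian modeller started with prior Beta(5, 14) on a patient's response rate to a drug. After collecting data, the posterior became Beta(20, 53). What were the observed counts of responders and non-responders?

Under Beta–binomial conjugacy the posterior parameters are (a+s, b+f).
So s = 20 − 5 = 15 and f = 53 − 14 = 39.

15 responders and 39 non-responders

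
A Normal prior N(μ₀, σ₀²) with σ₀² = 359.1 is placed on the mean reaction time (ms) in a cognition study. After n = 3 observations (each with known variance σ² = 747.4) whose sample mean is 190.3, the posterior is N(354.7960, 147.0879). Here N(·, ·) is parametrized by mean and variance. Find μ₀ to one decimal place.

μ₀ = 591.9

With known observation variance, the Normal–Normal posterior has precision τ_n = τ₀ + n/σ² and mean μ_n = (τ₀μ₀ + (n/σ²)x̄)/τ_n.
Here τ₀ = 1/359.1 = 0.002785 and τ_data = 3/747.4 = 0.004014, so τ_n = 0.006799.
Rearranging for μ₀: μ₀ = (μ_n·τ_n − τ_data·x̄)/τ₀ = (354.7960·0.006799 − 0.004014·190.3) / 0.002785 = 1.648394/0.002785 ≈ 591.9.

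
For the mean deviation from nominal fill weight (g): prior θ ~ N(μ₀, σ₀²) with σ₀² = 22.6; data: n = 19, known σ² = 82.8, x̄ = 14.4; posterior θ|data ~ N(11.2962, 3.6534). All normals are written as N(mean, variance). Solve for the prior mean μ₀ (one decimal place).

The posterior mean is a precision-weighted average: μ_n = (τ₀μ₀ + τ_data·x̄)/(τ₀+τ_data), with τ₀=1/σ₀² and τ_data=n/σ².
Here τ₀ = 1/22.6 = 0.044248 and τ_data = 19/82.8 = 0.229469, so τ_n = 0.273717.
Rearranging for μ₀: μ₀ = (μ_n·τ_n − τ_data·x̄)/τ₀ = (11.2962·0.273717 − 0.229469·14.4) / 0.044248 = -0.212392/0.044248 ≈ -4.8.

μ₀ = -4.8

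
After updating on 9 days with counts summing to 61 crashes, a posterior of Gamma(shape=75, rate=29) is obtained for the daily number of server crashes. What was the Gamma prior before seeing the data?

A Gamma(α, β) prior (rate parametrization) on a Poisson rate with n observations summing to S gives posterior Gamma(α+S, β+n).
So α = 75 − 61 = 14 and β = 29 − 9 = 20.

Gamma(shape=14, rate=20)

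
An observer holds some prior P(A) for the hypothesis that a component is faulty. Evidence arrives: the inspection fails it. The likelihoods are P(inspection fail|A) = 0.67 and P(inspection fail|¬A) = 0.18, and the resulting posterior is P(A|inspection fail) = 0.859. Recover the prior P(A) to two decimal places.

Bayes' rule in odds form gives O(A|E) = O(A)·[P(E|A)/P(E|¬A)], hence O(A) = O(A|E)/LR.
Posterior odds = 0.859/(1−0.859) = 6.0922. LR = 0.67/0.18 = 3.7222.
Prior odds = 6.0922/3.7222 = 1.6367, so P(A) = 1.6367/(1+1.6367) ≈ 0.62.

P(A) = 0.62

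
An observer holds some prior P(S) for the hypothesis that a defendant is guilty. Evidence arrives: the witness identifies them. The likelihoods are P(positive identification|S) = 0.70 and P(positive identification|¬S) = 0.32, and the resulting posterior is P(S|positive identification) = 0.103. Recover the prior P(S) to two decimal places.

P(S) = 0.05

In odds form, posterior odds = prior odds × likelihood ratio, so prior odds = posterior odds ÷ LR.
Posterior odds = 0.103/(1−0.103) = 0.1148. LR = 0.70/0.32 = 2.1875.
Prior odds = 0.1148/2.1875 = 0.0525, so P(S) = 0.0525/(1+0.0525) ≈ 0.05.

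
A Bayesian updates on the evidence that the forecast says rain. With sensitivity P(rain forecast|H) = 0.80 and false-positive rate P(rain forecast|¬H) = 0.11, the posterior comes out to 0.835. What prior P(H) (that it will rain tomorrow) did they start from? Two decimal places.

P(H) = 0.41

Bayes' rule in odds form gives O(H|E) = O(H)·[P(E|H)/P(E|¬H)], hence O(H) = O(H|E)/LR.
Posterior odds = 0.835/(1−0.835) = 5.0606. LR = 0.80/0.11 = 7.2727.
Prior odds = 5.0606/7.2727 = 0.6958, so P(H) = 0.6958/(1+0.6958) ≈ 0.41.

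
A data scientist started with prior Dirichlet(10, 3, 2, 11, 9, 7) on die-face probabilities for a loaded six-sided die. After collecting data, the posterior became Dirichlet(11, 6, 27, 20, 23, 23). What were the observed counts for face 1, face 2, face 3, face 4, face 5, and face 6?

For a Dirichlet(α) prior with multinomial counts c, the posterior is Dirichlet(α + c) componentwise.
Counts are posterior − prior componentwise: 11−10=1, 6−3=3, 27−2=25, 20−11=9, 23−9=14, 23−7=16.

counts (1, 3, 25, 9, 14, 16)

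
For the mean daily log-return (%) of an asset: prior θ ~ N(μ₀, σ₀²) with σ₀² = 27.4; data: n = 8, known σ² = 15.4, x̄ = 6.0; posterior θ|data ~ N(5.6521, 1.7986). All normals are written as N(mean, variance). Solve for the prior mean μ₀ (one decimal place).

With known observation variance, the Normal–Normal posterior has precision τ_n = τ₀ + n/σ² and mean μ_n = (τ₀μ₀ + (n/σ²)x̄)/τ_n.
Here τ₀ = 1/27.4 = 0.036496 and τ_data = 8/15.4 = 0.519481, so τ_n = 0.555977.
Rearranging for μ₀: μ₀ = (μ_n·τ_n − τ_data·x̄)/τ₀ = (5.6521·0.555977 − 0.519481·6.0) / 0.036496 = 0.025552/0.036496 ≈ 0.7.

μ₀ = 0.7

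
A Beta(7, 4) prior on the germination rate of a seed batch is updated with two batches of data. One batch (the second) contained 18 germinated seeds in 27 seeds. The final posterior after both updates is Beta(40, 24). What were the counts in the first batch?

15 germinated seeds and 11 non-germinating seeds

Because Beta–binomial updating is additive in the counts, the combined data contributed (α_post−α_prior, β_post−β_prior) successes and failures.
Total across both batches: 40−7=33 germinated seeds, 24−4=20 non-germinating seeds.
Subtract the second batch: 33−18=15 germinated seeds and 20−9=11 non-germinating seeds.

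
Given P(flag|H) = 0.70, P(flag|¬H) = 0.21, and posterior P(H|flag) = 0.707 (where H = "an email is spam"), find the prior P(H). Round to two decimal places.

P(H) = 0.42

Bayes' rule in odds form gives O(H|E) = O(H)·[P(E|H)/P(E|¬H)], hence O(H) = O(H|E)/LR.
Posterior odds = 0.707/(1−0.707) = 2.4130. LR = 0.70/0.21 = 3.3333.
Prior odds = 2.4130/3.3333 = 0.7239, so P(H) = 0.7239/(1+0.7239) ≈ 0.42.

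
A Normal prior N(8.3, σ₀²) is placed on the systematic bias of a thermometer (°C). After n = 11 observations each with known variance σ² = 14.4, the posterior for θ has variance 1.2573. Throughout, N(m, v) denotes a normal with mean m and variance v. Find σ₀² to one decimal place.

For the Normal–Normal model with known σ², precisions add: τ_n = τ₀ + n/σ².
So 1/σ₀² = 1/1.2573 − 11/14.4 = 0.795355 − 0.763889 = 0.031466.
Hence σ₀² = 1/0.031466 ≈ 31.8.

σ₀² = 31.8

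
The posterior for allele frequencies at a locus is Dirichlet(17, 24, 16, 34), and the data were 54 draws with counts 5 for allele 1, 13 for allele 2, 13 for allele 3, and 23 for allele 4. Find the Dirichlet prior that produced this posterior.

Dirichlet(12, 11, 3, 11)

For a Dirichlet(α) prior with multinomial counts c, the posterior is Dirichlet(α + c) componentwise.
Subtract each count from the matching posterior parameter: 17−5=12, 24−13=11, 16−13=3, 34−23=11.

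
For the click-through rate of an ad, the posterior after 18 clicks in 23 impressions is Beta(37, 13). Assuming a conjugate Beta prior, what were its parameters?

Under Beta–binomial conjugacy the posterior parameters are (a+s, b+f).
Subtract the data counts: 37−18=19, 13−5=8.

Beta(19, 8)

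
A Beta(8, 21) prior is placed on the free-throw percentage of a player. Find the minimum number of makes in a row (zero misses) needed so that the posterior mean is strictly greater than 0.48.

After k makes and 0 misses the posterior is Beta(8+k, 21), with mean (8+k)/(8+21+k).
Set (8+k)/(29+k) > 0.48 and solve: k > (0.48·29 − 8)/(1 − 0.48) = 11.385.
The smallest integer exceeding 11.385 is 12.

k = 12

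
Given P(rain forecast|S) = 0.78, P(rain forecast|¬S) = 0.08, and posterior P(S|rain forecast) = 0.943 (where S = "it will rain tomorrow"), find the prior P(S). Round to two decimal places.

P(S) = 0.63

In odds form, posterior odds = prior odds × likelihood ratio, so prior odds = posterior odds ÷ LR.
Posterior odds = 0.943/(1−0.943) = 16.5439. LR = 0.78/0.08 = 9.7500.
Prior odds = 16.5439/9.7500 = 1.6968, so P(S) = 1.6968/(1+1.6968) ≈ 0.63.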